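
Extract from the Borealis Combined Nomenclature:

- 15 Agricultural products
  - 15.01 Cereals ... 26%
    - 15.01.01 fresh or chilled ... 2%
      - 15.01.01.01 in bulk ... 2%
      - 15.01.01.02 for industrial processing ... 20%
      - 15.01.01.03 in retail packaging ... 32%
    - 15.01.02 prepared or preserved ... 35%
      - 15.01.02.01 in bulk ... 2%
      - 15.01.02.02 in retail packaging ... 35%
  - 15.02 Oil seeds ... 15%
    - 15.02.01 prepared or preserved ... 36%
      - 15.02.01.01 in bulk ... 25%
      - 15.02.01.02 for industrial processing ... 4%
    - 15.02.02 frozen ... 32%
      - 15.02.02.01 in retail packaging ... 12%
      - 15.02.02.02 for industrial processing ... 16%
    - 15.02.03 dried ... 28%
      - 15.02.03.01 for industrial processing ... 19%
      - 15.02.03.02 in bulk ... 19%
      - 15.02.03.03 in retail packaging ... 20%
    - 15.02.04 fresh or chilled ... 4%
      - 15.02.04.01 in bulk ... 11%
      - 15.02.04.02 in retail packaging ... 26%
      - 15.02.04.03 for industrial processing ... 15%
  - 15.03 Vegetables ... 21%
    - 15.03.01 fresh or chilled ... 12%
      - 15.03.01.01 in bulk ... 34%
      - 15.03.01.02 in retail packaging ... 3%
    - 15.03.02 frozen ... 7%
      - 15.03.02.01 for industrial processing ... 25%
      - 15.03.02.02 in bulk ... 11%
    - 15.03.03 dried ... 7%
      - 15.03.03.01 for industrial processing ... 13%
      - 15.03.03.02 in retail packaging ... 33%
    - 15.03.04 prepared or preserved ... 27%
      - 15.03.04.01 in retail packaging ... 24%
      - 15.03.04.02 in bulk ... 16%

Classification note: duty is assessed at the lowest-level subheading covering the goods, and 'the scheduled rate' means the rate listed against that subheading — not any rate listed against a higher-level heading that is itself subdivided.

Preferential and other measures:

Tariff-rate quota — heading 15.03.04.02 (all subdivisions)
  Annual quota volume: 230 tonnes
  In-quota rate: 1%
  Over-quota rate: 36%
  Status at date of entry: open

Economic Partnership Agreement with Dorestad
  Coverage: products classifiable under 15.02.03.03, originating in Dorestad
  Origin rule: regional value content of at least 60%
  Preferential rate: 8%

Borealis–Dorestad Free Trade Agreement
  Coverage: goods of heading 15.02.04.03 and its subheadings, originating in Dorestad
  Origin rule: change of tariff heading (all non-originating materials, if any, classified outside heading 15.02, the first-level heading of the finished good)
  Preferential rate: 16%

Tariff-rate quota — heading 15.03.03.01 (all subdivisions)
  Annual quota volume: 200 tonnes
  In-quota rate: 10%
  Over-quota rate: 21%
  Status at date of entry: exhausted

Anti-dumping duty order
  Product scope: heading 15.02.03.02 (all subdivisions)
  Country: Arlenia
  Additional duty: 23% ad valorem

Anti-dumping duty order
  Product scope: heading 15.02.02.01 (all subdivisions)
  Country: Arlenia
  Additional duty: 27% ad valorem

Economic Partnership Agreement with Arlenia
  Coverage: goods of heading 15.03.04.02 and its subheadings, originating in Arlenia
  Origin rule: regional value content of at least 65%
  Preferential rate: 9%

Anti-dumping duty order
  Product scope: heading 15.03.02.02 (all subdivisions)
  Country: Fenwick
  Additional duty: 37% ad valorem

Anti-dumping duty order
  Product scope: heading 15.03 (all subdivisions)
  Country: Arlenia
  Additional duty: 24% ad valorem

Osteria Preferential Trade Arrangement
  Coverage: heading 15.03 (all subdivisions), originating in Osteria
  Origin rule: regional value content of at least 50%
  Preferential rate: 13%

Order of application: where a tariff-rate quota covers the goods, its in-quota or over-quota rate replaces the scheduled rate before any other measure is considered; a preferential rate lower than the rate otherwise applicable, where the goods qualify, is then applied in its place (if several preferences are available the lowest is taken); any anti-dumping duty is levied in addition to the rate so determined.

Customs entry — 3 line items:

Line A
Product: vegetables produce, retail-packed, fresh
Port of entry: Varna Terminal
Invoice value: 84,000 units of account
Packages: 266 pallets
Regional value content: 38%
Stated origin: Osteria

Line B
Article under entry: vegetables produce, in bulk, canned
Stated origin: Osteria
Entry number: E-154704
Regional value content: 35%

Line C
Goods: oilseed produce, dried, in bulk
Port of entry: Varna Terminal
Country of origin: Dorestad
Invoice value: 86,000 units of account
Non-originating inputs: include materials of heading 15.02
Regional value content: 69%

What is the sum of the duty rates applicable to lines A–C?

23%

Line A: vegetables → 15.03; fresh → 15.03.01; retail-packed → 15.03.01.02. Scheduled 3%. Osteria agreement on 15.03: RVC < 50%. → 3%.
Line B: vegetables → 15.03; canned → 15.03.04; in bulk → 15.03.04.02. Scheduled 16%. quota on 15.03.04.02 open → in-quota 1%; Osteria agreement on 15.03: RVC < 50%. → 1%.
Line C: oilseed → 15.02; dried → 15.02.03; in bulk → 15.02.03.02. Scheduled 19%. Dorestad agreement on 15.02.03.03: 15.02.03.02 not covered; Dorestad agreement on 15.02.04.03: 15.02.03.02 not covered. → 19%.
Sum: 3% + 1% + 19% = 23%.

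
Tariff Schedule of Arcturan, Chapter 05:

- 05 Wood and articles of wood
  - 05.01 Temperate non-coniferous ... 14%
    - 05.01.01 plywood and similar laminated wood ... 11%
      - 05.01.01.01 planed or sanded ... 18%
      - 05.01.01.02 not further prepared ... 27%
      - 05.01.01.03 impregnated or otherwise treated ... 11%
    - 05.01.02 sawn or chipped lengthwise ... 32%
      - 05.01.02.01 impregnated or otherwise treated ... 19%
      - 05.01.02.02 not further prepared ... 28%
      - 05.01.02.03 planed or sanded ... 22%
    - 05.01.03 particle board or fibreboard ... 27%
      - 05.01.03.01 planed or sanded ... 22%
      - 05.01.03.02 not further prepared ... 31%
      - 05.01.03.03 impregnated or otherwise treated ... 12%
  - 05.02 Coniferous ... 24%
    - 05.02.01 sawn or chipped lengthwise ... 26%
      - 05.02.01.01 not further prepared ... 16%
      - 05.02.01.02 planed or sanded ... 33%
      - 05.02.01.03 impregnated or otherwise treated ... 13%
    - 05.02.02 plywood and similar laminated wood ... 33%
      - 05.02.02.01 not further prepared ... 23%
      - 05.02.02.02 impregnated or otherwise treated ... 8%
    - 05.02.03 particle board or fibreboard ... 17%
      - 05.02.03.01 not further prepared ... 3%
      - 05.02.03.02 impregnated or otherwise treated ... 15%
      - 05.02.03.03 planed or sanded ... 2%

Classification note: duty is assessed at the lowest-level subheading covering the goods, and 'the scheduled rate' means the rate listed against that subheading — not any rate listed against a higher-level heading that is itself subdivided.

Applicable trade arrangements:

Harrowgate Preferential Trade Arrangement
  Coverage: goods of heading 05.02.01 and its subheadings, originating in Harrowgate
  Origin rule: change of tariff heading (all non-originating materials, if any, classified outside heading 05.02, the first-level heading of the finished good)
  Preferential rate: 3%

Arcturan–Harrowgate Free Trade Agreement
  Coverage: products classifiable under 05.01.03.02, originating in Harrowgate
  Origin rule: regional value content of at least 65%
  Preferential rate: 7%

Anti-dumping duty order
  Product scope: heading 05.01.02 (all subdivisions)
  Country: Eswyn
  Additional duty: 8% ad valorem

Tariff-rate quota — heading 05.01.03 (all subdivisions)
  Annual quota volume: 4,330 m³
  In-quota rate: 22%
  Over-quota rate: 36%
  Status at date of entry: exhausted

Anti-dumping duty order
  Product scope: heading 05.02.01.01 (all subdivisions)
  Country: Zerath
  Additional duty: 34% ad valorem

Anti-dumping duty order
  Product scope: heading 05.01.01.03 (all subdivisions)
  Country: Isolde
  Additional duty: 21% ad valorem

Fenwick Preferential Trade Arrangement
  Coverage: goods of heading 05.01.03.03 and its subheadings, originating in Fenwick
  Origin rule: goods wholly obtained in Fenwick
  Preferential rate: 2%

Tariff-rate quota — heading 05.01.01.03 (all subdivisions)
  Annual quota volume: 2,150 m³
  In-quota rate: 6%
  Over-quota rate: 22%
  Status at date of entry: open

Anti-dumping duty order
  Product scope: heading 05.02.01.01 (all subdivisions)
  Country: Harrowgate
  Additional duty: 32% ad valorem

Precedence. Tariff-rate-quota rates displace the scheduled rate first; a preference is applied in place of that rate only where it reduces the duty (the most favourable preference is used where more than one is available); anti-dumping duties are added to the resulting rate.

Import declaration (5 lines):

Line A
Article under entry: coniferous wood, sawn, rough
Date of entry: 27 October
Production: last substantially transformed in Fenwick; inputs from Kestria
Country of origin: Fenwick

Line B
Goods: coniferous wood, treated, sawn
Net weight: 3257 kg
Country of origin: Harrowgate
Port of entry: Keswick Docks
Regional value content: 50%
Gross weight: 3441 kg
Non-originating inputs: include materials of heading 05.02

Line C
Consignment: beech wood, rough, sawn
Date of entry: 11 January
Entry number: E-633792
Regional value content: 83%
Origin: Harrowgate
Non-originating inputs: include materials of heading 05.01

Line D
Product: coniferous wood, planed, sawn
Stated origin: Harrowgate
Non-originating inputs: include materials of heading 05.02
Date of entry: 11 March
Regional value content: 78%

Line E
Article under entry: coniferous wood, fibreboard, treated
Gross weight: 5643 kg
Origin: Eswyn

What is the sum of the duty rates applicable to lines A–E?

Line A: coniferous → 05.02; sawn → 05.02.01; rough → 05.02.01.01. Scheduled 16%. Fenwick agreement on 05.01.03.03: 05.02.01.01 not covered. → 16%.
Line B: coniferous → 05.02; sawn → 05.02.01; treated → 05.02.01.03. Scheduled 13%. Harrowgate agreement on 05.02.01: CTH not met; Harrowgate agreement on 05.01.03.02: 05.02.01.03 not covered. → 13%.
Line C: beech → 05.01; sawn → 05.01.02; rough → 05.01.02.02. Scheduled 28%. Harrowgate agreement on 05.02.01: 05.01.02.02 not covered; Harrowgate agreement on 05.01.03.02: 05.01.02.02 not covered. → 28%.
Line D: coniferous → 05.02; sawn → 05.02.01; planed → 05.02.01.02. Scheduled 33%. Harrowgate agreement on 05.02.01: CTH not met; Harrowgate agreement on 05.01.03.02: 05.02.01.02 not covered. → 33%.
Line E: coniferous → 05.02; fibreboard → 05.02.03; treated → 05.02.03.02. Scheduled 15%. No special measure applies. → 15%.
Sum: 16% + 13% + 28% + 33% + 15% = 105%.

105%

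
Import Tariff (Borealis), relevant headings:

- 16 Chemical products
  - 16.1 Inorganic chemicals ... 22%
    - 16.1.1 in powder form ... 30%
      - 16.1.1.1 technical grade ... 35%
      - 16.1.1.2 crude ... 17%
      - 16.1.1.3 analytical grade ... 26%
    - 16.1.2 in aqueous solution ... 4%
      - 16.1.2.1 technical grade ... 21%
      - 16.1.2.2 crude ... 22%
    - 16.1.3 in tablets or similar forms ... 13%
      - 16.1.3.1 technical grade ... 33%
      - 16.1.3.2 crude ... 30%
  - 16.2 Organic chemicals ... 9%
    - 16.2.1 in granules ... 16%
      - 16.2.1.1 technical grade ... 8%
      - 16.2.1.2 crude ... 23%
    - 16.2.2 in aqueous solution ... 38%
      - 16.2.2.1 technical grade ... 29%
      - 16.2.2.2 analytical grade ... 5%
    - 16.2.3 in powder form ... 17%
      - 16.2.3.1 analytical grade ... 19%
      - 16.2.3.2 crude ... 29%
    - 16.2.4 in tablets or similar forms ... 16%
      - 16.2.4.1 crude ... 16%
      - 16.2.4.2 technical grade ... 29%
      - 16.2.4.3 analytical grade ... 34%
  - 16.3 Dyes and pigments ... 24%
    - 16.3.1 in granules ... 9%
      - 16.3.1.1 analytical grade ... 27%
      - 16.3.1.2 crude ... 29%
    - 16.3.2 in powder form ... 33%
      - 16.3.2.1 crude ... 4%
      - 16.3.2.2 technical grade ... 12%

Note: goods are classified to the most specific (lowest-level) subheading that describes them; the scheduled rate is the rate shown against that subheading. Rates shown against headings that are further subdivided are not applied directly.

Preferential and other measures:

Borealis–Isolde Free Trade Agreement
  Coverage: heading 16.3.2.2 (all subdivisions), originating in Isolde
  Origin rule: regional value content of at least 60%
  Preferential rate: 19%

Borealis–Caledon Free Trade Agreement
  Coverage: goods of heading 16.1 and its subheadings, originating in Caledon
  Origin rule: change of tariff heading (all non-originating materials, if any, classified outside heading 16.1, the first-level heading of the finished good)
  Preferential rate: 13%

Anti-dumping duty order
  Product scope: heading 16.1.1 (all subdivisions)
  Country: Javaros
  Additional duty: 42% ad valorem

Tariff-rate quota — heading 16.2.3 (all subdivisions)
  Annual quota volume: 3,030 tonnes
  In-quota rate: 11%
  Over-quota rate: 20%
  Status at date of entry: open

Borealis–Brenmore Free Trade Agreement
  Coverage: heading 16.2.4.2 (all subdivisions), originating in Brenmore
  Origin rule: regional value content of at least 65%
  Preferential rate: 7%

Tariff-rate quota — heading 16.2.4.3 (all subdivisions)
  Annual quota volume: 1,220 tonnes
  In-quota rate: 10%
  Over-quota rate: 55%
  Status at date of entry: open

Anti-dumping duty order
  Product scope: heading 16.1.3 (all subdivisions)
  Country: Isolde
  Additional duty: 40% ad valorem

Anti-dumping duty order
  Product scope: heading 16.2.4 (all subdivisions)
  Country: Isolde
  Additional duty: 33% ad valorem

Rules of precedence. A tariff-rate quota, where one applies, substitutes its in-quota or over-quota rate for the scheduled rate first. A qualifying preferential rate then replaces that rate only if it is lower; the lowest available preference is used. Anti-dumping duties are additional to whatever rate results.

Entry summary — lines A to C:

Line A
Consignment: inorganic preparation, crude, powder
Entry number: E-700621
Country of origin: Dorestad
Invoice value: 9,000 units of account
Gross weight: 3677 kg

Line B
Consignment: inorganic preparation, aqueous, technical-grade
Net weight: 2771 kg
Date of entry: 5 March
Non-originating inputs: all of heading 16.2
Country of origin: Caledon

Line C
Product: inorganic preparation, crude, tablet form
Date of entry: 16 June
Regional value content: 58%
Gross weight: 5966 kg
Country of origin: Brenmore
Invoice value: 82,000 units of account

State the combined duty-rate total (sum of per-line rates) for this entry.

60%

Line A: inorganic → 16.1; powder → 16.1.1; crude → 16.1.1.2. Scheduled 17%. No special measure applies. → 17%.
Line B: inorganic → 16.1; aqueous → 16.1.2; technical-grade → 16.1.2.1. Scheduled 21%. Caledon agreement on 16.1: CTH met → 13% available; preferential 13%. → 13%.
Line C: inorganic → 16.1; tablet form → 16.1.3; crude → 16.1.3.2. Scheduled 30%. Brenmore agreement on 16.2.4.2: 16.1.3.2 not covered. → 30%.
Sum: 17% + 13% + 30% = 60%.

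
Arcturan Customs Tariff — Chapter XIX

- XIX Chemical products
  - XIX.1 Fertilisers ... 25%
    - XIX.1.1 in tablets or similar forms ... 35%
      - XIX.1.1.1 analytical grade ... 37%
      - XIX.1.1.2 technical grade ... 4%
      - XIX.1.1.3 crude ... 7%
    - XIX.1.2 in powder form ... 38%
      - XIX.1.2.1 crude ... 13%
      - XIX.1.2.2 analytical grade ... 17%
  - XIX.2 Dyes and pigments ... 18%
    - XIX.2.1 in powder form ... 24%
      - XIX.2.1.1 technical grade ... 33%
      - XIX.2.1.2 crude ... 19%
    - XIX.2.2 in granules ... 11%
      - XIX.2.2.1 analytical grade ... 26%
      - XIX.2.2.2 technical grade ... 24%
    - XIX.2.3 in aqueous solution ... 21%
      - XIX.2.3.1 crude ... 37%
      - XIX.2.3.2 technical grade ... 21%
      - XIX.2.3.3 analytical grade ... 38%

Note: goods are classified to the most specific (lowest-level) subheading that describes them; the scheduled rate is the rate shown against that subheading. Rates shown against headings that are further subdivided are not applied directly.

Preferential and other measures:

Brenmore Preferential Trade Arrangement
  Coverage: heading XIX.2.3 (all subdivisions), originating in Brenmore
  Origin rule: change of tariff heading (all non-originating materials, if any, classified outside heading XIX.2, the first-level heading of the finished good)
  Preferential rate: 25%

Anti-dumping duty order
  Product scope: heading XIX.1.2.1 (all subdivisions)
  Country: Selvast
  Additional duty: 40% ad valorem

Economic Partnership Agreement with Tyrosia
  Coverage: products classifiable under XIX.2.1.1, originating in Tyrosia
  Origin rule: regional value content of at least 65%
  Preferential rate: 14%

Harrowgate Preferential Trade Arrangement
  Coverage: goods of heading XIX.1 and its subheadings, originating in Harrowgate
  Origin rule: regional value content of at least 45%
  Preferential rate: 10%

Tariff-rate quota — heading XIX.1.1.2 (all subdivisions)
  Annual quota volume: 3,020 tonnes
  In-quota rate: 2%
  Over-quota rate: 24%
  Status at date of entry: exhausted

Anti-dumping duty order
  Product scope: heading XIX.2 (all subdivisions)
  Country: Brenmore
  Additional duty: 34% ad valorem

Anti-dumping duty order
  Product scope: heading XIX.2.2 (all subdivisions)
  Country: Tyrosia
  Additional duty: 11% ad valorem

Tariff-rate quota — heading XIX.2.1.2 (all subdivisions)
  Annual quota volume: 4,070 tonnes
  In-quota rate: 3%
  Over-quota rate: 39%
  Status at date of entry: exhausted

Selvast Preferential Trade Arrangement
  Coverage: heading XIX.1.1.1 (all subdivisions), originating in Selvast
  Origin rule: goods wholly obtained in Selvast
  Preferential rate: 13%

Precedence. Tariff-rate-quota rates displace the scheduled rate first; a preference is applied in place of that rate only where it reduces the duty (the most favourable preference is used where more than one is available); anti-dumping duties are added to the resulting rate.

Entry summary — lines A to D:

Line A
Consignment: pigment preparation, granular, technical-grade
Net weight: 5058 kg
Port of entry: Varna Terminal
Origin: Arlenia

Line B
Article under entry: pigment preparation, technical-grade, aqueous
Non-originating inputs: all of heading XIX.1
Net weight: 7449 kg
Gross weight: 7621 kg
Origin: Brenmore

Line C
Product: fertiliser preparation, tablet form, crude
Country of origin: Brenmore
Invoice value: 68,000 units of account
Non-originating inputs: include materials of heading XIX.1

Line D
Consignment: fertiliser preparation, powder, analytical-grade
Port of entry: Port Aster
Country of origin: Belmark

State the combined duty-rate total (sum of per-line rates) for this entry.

Line A: pigment → XIX.2; granular → XIX.2.2; technical-grade → XIX.2.2.2. Scheduled 24%. No special measure applies. → 24%.
Line B: pigment → XIX.2; aqueous → XIX.2.3; technical-grade → XIX.2.3.2. Scheduled 21%. Brenmore agreement on XIX.2.3: CTH met → 25% available; preference 25% not lower than 21% → no reduction; anti-dumping (Brenmore, XIX.2): +34%; total 21% + 34% = 55%. → 55%.
Line C: fertiliser → XIX.1; tablet form → XIX.1.1; crude → XIX.1.1.3. Scheduled 7%. Brenmore agreement on XIX.2.3: XIX.1.1.3 not covered. → 7%.
Line D: fertiliser → XIX.1; powder → XIX.1.2; analytical-grade → XIX.1.2.2. Scheduled 17%. No special measure applies. → 17%.
Sum: 24% + 55% + 7% + 17% = 103%.

103%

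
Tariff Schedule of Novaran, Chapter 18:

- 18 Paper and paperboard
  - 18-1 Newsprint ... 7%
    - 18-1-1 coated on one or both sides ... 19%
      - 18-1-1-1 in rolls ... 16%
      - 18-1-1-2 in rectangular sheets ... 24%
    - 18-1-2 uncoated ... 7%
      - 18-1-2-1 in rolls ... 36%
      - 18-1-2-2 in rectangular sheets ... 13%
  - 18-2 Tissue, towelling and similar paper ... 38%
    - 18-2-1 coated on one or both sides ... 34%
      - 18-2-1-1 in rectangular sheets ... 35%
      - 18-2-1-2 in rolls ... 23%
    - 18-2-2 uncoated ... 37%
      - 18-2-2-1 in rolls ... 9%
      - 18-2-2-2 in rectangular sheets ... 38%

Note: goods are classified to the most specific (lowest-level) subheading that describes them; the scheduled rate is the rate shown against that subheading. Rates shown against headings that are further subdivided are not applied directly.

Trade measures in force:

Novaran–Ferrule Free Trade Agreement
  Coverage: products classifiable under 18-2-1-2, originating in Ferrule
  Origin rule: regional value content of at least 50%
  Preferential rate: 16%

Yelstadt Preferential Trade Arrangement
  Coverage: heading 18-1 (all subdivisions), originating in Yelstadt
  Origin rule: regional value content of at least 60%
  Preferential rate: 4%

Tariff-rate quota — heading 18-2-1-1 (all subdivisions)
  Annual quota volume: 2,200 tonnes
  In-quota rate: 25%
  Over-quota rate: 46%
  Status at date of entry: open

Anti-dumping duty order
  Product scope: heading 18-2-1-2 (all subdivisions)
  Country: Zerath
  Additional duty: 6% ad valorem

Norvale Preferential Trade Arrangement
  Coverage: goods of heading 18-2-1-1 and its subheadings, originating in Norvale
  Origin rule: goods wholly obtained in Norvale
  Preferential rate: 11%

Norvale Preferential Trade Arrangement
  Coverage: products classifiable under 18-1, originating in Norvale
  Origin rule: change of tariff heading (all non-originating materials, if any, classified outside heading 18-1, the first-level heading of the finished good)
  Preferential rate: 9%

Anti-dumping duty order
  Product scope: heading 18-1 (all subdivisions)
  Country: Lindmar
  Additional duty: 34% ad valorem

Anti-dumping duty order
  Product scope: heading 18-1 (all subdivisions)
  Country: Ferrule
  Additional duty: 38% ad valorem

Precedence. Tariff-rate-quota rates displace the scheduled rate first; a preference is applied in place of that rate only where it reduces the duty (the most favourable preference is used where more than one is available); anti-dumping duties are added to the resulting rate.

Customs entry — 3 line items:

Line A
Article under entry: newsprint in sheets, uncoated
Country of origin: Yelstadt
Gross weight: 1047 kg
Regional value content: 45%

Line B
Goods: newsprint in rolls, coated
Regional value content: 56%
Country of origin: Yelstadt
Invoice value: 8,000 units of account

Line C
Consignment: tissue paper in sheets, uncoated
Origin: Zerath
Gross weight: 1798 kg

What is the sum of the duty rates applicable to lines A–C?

Line A: newsprint → 18-1; uncoated → 18-1-2; in sheets → 18-1-2-2. Scheduled 13%. Yelstadt agreement on 18-1: RVC < 60%. → 13%.
Line B: newsprint → 18-1; coated → 18-1-1; in rolls → 18-1-1-1. Scheduled 16%. Yelstadt agreement on 18-1: RVC < 60%. → 16%.
Line C: tissue paper → 18-2; uncoated → 18-2-2; in sheets → 18-2-2-2. Scheduled 38%. No special measure applies. → 38%.
Sum: 13% + 16% + 38% = 67%.

67%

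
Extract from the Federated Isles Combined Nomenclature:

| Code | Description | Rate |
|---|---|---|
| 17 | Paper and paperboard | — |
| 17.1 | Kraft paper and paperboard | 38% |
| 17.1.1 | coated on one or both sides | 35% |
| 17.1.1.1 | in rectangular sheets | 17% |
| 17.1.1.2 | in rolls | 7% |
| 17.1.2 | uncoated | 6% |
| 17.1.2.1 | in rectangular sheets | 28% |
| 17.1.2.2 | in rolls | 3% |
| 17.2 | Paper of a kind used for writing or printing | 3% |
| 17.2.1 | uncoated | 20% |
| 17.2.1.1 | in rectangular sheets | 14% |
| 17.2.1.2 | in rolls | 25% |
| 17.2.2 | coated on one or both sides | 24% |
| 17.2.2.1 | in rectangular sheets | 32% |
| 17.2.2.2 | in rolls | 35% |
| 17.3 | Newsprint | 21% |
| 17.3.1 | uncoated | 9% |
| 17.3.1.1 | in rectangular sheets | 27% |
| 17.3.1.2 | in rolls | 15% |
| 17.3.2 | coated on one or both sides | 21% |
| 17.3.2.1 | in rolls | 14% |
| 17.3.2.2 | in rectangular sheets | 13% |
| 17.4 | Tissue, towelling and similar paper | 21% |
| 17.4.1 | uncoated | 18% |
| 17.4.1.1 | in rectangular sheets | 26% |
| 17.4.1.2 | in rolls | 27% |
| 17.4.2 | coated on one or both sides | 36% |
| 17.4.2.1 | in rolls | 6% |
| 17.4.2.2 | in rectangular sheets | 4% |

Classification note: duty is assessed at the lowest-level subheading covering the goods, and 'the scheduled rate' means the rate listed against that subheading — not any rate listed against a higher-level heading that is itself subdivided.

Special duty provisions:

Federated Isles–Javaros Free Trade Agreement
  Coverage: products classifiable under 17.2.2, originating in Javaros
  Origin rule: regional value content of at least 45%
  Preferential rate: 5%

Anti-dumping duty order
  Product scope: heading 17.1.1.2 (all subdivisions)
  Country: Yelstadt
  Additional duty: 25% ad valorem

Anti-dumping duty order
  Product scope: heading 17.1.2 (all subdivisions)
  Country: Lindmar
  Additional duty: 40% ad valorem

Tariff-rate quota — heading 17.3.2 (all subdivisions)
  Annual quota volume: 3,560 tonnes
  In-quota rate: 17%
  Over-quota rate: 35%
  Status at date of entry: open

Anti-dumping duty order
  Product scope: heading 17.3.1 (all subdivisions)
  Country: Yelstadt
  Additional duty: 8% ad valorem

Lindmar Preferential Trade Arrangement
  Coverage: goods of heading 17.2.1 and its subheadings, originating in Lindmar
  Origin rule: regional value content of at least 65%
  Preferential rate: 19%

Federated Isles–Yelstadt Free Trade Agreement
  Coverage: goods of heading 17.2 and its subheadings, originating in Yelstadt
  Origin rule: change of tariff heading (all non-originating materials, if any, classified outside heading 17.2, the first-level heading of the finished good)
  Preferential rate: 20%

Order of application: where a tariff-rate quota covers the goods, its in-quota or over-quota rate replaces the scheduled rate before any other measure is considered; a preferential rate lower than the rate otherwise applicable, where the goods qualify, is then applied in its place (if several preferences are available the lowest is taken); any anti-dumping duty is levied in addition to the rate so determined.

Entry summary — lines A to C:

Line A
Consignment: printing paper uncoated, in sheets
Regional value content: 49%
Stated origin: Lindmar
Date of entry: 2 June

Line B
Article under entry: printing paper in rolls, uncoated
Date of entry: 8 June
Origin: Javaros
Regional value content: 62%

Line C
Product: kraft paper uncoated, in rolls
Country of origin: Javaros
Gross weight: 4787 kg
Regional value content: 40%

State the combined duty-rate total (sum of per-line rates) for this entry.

Line A: printing paper → 17.2; uncoated → 17.2.1; in sheets → 17.2.1.1. Scheduled 14%. Lindmar agreement on 17.2.1: RVC < 65%. → 14%.
Line B: printing paper → 17.2; uncoated → 17.2.1; in rolls → 17.2.1.2. Scheduled 25%. Javaros agreement on 17.2.2: 17.2.1.2 not covered. → 25%.
Line C: kraft paper → 17.1; uncoated → 17.1.2; in rolls → 17.1.2.2. Scheduled 3%. Javaros agreement on 17.2.2: 17.1.2.2 not covered. → 3%.
Sum: 14% + 25% + 3% = 42%.

42%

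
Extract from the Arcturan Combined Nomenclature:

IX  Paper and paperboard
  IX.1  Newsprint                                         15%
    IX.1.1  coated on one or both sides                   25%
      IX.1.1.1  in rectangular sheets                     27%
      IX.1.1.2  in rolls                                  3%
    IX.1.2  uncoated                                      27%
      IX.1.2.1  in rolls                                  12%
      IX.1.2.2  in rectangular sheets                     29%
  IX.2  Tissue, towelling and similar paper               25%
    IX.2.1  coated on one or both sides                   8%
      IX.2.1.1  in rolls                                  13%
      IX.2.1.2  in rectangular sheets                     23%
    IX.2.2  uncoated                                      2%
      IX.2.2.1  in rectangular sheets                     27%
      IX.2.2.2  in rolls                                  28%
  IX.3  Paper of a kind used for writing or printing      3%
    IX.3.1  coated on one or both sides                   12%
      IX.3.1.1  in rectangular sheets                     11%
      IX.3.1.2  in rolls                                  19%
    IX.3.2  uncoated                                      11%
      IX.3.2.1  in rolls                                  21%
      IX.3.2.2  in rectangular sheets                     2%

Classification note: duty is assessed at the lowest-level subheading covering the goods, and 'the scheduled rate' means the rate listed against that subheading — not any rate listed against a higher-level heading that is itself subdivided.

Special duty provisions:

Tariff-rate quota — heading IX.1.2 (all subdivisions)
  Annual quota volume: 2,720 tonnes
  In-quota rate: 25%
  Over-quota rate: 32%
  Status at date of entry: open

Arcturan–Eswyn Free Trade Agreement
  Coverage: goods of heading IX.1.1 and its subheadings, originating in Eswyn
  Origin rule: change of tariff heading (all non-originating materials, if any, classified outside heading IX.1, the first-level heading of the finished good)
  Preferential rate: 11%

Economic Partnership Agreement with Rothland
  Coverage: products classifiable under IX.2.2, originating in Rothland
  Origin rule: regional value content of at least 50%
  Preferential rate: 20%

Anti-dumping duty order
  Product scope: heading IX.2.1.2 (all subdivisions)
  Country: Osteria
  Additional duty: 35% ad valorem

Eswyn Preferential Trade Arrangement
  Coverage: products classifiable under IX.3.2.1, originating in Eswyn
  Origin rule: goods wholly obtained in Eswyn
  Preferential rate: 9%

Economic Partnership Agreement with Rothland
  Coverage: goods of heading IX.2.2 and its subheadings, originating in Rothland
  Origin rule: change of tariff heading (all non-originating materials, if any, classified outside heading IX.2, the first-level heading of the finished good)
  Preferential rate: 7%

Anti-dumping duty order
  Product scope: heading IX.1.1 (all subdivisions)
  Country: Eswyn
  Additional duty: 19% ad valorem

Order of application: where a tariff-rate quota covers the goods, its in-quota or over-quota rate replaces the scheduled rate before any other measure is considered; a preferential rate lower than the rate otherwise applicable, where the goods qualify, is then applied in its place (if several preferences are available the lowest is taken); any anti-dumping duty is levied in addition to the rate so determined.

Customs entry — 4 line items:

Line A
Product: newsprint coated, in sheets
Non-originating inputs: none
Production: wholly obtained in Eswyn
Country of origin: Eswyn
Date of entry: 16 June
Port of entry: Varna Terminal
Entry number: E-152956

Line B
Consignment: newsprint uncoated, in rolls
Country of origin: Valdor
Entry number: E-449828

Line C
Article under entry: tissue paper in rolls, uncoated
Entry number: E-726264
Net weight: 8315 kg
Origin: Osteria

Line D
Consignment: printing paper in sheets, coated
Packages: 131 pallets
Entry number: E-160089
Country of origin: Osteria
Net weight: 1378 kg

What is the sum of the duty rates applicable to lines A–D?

Line A: newsprint → IX.1; coated → IX.1.1; in sheets → IX.1.1.1. Scheduled 27%. Eswyn agreement on IX.1.1: CTH met → 11% available; Eswyn agreement on IX.3.2.1: IX.1.1.1 not covered; preferential 11%; anti-dumping (Eswyn, IX.1.1): +19%; total 11% + 19% = 30%. → 30%.
Line B: newsprint → IX.1; uncoated → IX.1.2; in rolls → IX.1.2.1. Scheduled 12%. quota on IX.1.2 open → in-quota 25%. → 25%.
Line C: tissue paper → IX.2; uncoated → IX.2.2; in rolls → IX.2.2.2. Scheduled 28%. No special measure applies. → 28%.
Line D: printing paper → IX.3; coated → IX.3.1; in sheets → IX.3.1.1. Scheduled 11%. No special measure applies. → 11%.
Sum: 30% + 25% + 28% + 11% = 94%.

94%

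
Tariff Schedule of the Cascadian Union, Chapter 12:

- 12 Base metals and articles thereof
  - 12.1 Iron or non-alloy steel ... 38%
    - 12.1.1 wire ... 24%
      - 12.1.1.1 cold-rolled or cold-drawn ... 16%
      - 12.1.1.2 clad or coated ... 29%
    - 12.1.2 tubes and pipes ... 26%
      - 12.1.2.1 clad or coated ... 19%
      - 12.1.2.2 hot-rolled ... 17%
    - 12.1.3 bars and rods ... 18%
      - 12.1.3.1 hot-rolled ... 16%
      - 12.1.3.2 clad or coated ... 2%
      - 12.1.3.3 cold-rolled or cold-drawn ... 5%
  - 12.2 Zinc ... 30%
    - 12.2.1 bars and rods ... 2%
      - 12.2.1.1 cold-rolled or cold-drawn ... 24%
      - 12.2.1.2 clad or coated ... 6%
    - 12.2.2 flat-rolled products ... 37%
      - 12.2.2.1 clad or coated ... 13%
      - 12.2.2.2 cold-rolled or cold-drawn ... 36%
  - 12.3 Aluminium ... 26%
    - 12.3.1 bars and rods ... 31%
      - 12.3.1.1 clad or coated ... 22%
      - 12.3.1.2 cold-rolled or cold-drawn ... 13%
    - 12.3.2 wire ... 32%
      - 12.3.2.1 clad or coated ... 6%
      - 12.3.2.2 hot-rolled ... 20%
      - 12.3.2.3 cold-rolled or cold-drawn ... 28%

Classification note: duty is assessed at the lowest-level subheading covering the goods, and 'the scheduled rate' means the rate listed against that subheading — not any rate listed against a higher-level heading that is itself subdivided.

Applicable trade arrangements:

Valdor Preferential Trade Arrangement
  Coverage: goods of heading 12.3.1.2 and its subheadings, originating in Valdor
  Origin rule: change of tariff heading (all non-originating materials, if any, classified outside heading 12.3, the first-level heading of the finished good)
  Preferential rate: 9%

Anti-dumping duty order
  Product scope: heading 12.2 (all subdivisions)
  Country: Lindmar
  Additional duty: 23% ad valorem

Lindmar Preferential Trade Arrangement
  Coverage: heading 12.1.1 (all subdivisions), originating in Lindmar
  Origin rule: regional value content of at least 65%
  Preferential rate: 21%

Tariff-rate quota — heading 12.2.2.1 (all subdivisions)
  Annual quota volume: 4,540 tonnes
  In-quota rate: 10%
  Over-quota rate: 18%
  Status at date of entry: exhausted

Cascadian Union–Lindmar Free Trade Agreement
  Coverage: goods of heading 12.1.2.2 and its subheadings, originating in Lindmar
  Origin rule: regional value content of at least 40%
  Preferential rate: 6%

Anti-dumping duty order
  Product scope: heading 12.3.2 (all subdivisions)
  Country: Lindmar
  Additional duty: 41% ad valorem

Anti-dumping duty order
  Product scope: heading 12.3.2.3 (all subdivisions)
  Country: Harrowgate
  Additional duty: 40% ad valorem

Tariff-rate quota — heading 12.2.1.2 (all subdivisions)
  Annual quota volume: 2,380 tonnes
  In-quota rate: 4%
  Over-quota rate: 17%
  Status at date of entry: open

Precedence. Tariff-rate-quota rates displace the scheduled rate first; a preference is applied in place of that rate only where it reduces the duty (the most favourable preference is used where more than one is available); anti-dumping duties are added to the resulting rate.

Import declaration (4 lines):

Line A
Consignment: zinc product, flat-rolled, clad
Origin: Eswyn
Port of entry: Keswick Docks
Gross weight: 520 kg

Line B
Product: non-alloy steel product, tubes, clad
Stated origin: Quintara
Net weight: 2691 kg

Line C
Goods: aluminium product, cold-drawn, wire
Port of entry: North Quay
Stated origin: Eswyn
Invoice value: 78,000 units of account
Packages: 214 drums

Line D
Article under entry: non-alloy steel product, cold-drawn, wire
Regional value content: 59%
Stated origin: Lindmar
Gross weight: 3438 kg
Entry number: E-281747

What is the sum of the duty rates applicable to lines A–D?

81%

Line A: zinc → 12.2; flat-rolled → 12.2.2; clad → 12.2.2.1. Scheduled 13%. quota on 12.2.2.1 exhausted → over-quota 18%. → 18%.
Line B: non-alloy steel → 12.1; tubes → 12.1.2; clad → 12.1.2.1. Scheduled 19%. No special measure applies. → 19%.
Line C: aluminium → 12.3; wire → 12.3.2; cold-drawn → 12.3.2.3. Scheduled 28%. No special measure applies. → 28%.
Line D: non-alloy steel → 12.1; wire → 12.1.1; cold-drawn → 12.1.1.1. Scheduled 16%. Lindmar agreement on 12.1.1: RVC < 65%; Lindmar agreement on 12.1.2.2: 12.1.1.1 not covered. → 16%.
Sum: 18% + 19% + 28% + 16% = 81%.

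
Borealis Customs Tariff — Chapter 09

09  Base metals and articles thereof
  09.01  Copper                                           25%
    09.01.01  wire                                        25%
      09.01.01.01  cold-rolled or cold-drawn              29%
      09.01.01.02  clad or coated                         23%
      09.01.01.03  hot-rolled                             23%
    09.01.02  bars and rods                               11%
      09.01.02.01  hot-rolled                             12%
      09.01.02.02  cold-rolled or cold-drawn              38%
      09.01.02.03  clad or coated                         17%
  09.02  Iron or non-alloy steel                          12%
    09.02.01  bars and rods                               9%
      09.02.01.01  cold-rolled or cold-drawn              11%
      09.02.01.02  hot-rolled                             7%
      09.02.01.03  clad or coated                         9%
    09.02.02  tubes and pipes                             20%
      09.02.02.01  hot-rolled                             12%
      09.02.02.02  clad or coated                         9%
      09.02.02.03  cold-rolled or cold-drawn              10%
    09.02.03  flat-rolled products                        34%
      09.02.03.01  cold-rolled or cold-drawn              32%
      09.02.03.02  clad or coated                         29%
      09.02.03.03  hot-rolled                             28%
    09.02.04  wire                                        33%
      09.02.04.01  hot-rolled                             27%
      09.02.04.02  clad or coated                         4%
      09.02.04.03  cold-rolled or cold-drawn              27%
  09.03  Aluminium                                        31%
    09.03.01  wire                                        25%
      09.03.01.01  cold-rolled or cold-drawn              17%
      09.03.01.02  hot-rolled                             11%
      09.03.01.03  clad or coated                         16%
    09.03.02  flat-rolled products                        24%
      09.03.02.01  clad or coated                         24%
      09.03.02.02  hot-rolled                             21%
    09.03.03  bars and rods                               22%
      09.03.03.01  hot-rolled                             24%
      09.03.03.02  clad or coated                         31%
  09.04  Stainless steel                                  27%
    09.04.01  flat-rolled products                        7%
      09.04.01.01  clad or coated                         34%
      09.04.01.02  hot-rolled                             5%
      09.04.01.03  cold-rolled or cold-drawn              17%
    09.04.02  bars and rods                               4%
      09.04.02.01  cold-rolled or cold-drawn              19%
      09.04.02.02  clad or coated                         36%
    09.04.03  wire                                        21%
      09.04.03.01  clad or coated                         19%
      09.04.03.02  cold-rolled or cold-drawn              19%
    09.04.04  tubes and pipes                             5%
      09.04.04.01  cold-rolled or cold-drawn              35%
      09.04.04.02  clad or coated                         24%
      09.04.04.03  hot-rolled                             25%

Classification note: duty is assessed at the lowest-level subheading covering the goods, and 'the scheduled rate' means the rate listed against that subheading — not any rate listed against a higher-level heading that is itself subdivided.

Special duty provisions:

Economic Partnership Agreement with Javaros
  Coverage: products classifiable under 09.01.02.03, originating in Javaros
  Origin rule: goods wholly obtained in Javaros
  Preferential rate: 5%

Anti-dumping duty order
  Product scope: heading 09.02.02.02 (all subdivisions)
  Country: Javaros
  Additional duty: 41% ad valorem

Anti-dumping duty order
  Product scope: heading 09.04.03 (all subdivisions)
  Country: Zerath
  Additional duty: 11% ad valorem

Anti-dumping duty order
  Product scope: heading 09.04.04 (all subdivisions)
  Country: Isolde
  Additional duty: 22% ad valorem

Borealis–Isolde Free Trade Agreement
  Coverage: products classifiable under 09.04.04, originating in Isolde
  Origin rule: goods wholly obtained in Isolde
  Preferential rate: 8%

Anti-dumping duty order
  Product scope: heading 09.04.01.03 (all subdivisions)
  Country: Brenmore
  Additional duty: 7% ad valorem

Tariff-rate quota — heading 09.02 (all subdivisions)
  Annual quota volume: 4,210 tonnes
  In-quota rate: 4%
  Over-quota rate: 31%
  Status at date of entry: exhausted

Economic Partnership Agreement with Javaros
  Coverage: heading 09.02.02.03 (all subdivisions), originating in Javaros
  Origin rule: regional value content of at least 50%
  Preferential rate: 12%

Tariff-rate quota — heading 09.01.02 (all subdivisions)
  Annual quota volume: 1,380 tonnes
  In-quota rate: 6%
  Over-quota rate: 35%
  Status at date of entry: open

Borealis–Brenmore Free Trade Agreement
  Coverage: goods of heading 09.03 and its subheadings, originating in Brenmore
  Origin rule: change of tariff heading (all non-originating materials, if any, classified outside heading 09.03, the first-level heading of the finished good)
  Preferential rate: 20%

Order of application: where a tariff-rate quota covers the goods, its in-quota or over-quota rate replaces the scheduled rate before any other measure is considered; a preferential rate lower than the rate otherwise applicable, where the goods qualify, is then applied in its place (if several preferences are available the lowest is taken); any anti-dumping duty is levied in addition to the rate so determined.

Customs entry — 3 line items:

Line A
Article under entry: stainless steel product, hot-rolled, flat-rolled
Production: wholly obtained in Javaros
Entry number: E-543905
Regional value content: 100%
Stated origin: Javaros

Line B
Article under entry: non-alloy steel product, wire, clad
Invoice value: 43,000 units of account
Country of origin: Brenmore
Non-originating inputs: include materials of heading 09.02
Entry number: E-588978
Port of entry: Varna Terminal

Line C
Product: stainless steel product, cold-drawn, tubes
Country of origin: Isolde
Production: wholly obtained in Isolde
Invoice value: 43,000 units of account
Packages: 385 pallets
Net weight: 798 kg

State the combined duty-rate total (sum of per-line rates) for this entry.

Line A: stainless steel → 09.04; flat-rolled → 09.04.01; hot-rolled → 09.04.01.02. Scheduled 5%. Javaros agreement on 09.01.02.03: 09.04.01.02 not covered; Javaros agreement on 09.02.02.03: 09.04.01.02 not covered. → 5%.
Line B: non-alloy steel → 09.02; wire → 09.02.04; clad → 09.02.04.02. Scheduled 4%. quota on 09.02 exhausted → over-quota 31%; Brenmore agreement on 09.03: 09.02.04.02 not covered. → 31%.
Line C: stainless steel → 09.04; tubes → 09.04.04; cold-drawn → 09.04.04.01. Scheduled 35%. Isolde agreement on 09.04.04: wholly obtained → 8% available; preferential 8%; anti-dumping (Isolde, 09.04.04): +22%; total 8% + 22% = 30%. → 30%.
Sum: 5% + 31% + 30% = 66%.

66%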